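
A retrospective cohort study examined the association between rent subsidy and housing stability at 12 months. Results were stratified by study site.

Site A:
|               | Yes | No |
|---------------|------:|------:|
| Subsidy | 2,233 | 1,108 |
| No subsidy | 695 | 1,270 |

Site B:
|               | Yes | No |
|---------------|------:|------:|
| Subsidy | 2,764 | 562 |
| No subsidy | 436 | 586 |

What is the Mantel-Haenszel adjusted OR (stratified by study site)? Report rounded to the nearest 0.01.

4.50

OR_MH = Σ(aᵢdᵢ/nᵢ) / Σ(bᵢcᵢ/nᵢ), where nᵢ is the stratum total.
Stratum 1 (Site A): n = 5306; a·d/n = 2233·1270/5306 = 534.4723; b·c/n = 1108·695/5306 = 145.1300
Stratum 2 (Site B): n = 4348; a·d/n = 2764·586/4348 = 372.5170; b·c/n = 562·436/4348 = 56.3551
OR_MH = (534.4723 + 372.5170) / (145.1300 + 56.3551) = 906.9893 / 201.4851 = 4.50152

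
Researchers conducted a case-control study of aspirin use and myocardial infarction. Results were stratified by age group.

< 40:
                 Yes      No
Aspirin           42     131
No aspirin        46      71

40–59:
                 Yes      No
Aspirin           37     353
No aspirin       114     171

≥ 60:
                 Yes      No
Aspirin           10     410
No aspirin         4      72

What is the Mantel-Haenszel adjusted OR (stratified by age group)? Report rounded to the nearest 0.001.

0.252

OR_MH = Σ(aᵢdᵢ/nᵢ) / Σ(bᵢcᵢ/nᵢ), where nᵢ is the stratum total.
Stratum 1 (< 40): n = 290; a·d/n = 42·71/290 = 10.2828; b·c/n = 131·46/290 = 20.7793
Stratum 2 (40–59): n = 675; a·d/n = 37·171/675 = 9.3733; b·c/n = 353·114/675 = 59.6178
Stratum 3 (≥ 60): n = 496; a·d/n = 10·72/496 = 1.4516; b·c/n = 410·4/496 = 3.3065
OR_MH = (10.2828 + 9.3733 + 1.4516) / (20.7793 + 59.6178 + 3.3065) = 21.1077 / 83.7035 = 0.25217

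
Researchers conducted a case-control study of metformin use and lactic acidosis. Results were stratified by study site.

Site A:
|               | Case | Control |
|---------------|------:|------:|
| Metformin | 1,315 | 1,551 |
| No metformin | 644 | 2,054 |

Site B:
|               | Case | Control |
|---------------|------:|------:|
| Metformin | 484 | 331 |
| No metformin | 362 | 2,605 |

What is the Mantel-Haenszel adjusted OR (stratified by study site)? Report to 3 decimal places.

OR_MH = Σ(aᵢdᵢ/nᵢ) / Σ(bᵢcᵢ/nᵢ), where nᵢ is the stratum total.
Stratum 1 (Site A): n = 5564; a·d/n = 1315·2054/5564 = 485.4439; b·c/n = 1551·644/5564 = 179.5191
Stratum 2 (Site B): n = 3782; a·d/n = 484·2605/3782 = 333.3739; b·c/n = 331·362/3782 = 31.6822
OR_MH = (485.4439 + 333.3739) / (179.5191 + 31.6822) = 818.8178 / 211.2012 = 3.87696

3.877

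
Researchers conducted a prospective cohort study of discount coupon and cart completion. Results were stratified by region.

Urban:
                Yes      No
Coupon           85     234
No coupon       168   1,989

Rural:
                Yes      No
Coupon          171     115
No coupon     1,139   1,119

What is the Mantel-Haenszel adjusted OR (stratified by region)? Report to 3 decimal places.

2.130

OR_MH = Σ(aᵢdᵢ/nᵢ) / Σ(bᵢcᵢ/nᵢ), where nᵢ is the stratum total.
Stratum 1 (Urban): n = 2476; a·d/n = 85·1989/2476 = 68.2815; b·c/n = 234·168/2476 = 15.8772
Stratum 2 (Rural): n = 2544; a·d/n = 171·1119/2544 = 75.2158; b·c/n = 115·1139/2544 = 51.4878
OR_MH = (68.2815 + 75.2158) / (15.8772 + 51.4878) = 143.4973 / 67.3650 = 2.13015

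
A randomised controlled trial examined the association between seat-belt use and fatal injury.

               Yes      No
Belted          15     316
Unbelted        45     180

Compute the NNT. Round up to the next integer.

7

Risk in treated group = 15/331 = 0.04532; risk in control = 45/225 = 0.20000.
Absolute risk reduction = 0.20000 − 0.04532 = 0.15468
NNT = 1 / ARR = 1 / 0.15468 = 6.465 → round up → 7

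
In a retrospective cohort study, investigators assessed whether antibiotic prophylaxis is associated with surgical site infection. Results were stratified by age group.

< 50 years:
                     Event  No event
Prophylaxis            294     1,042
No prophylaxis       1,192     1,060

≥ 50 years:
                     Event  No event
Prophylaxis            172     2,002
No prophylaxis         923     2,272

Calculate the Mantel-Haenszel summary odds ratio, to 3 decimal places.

0.231

OR_MH = Σ(aᵢdᵢ/nᵢ) / Σ(bᵢcᵢ/nᵢ), where nᵢ is the stratum total.
Stratum 1 (< 50 years): n = 3588; a·d/n = 294·1060/3588 = 86.8562; b·c/n = 1042·1192/3588 = 346.1717
Stratum 2 (≥ 50 years): n = 5369; a·d/n = 172·2272/5369 = 72.7852; b·c/n = 2002·923/5369 = 344.1695
OR_MH = (86.8562 + 72.7852) / (346.1717 + 344.1695) = 159.6414 / 690.3412 = 0.23125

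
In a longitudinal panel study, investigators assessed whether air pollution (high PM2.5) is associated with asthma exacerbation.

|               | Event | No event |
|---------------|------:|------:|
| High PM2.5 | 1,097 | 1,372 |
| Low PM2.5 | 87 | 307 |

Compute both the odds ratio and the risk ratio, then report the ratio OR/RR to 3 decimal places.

Cells: a = 1097, b = 1372, c = 87, d = 307.
OR = (1097·307)/(1372·87) = 336779/119364 = 2.82145
Risk in exposed = 1097/2469 = 0.44431; risk in unexposed = 87/394 = 0.22081; RR = 2.01216
OR/RR = 2.82145 / 2.01216 = 1.40220
The outcome is not rare, so the OR lies further from 1 than the RR.

1.402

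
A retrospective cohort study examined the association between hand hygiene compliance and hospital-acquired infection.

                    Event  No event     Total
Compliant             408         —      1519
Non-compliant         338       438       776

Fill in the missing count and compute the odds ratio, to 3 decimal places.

The missing cell is in the exposed row: 1519 − 408 = 1111.
So a = 408, b = 1111, c = 338, d = 438.
OR = (a·d)/(b·c) = (408 × 438) / (1111 × 338) = 178704 / 375518 = 0.47589

0.476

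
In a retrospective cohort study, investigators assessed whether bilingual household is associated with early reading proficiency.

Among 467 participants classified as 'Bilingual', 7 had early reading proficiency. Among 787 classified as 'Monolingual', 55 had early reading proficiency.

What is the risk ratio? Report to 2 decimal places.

0.21

From the description: a = 7, b = 460, c = 55, d = 732.
Risk in exposed = 7/467 = 0.01499; risk in unexposed = 55/787 = 0.06989.
RR = 0.01499 / 0.06989 = 0.21448
The risk is 79% lower among the exposed than among the unexposed.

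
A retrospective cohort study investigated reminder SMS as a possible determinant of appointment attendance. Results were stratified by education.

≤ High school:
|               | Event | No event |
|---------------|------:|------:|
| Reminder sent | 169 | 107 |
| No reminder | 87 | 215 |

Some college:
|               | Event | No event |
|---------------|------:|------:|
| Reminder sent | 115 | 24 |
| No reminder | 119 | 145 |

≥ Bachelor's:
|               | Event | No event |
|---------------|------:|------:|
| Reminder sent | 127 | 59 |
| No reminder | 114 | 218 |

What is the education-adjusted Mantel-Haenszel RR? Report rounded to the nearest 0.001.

1.984

RR_MH = Σ(aᵢ·n₀ᵢ/nᵢ) / Σ(cᵢ·n₁ᵢ/nᵢ), with n₁ᵢ = aᵢ+bᵢ (exposed), n₀ᵢ = cᵢ+dᵢ (unexposed), nᵢ = n₁ᵢ+n₀ᵢ.
Stratum 1 (≤ High school): n₁ = 276, n₀ = 302, n = 578; a·n₀/n = 169·302/578 = 88.3010; c·n₁/n = 87·276/578 = 41.5433
Stratum 2 (Some college): n₁ = 139, n₀ = 264, n = 403; a·n₀/n = 115·264/403 = 75.3350; c·n₁/n = 119·139/403 = 41.0447
Stratum 3 (≥ Bachelor's): n₁ = 186, n₀ = 332, n = 518; a·n₀/n = 127·332/518 = 81.3977; c·n₁/n = 114·186/518 = 40.9344
RR_MH = (88.3010 + 75.3350 + 81.3977) / (41.5433 + 41.0447 + 40.9344) = 245.0337 / 123.5223 = 1.98372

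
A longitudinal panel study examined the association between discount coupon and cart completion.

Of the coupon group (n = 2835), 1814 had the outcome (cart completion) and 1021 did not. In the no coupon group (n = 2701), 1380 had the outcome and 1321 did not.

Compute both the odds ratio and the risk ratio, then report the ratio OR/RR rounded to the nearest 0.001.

From the description: a = 1814, b = 1021, c = 1380, d = 1321.
OR = (1814·1321)/(1021·1380) = 2396294/1408980 = 1.70073
Risk in exposed = 1814/2835 = 0.63986; risk in unexposed = 1380/2701 = 0.51092; RR = 1.25236
OR/RR = 1.70073 / 1.25236 = 1.35802
The outcome is not rare, so the OR lies further from 1 than the RR.

1.358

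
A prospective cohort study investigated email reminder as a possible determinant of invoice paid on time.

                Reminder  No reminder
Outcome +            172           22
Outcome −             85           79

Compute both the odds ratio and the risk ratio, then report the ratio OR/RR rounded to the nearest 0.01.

Reading the table with exposure as columns: a = 172 (Reminder, case), b = 85 (Reminder, non-case), c = 22 (No reminder, case), d = 79.
OR = (172·79)/(85·22) = 13588/1870 = 7.26631
Risk in exposed = 172/257 = 0.66926; risk in unexposed = 22/101 = 0.21782; RR = 3.07252
OR/RR = 7.26631 / 3.07252 = 2.36494
The outcome is not rare, so the OR lies further from 1 than the RR.

2.36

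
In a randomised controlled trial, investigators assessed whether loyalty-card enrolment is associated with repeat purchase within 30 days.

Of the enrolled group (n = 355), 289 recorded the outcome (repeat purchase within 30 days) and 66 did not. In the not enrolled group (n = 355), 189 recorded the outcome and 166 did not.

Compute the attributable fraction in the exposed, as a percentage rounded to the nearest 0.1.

From the description: a = 289, b = 66, c = 189, d = 166.
Risk in exposed = 289/355 = 0.81408; risk in unexposed = 189/355 = 0.53239.
RR = 0.81408/0.53239 = 1.52910
AR% = (RR − 1)/RR × 100 = (1.52910 − 1)/1.52910 × 100 = 34.6021%

34.6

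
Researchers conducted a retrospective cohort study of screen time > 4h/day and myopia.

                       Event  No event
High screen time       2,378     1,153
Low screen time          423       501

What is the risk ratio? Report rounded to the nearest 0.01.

1.47

Cells: a = 2378, b = 1153, c = 423, d = 501.
Risk in exposed = 2378/3531 = 0.67346; risk in unexposed = 423/924 = 0.45779.
RR = 0.67346 / 0.45779 = 1.47111
The risk among the exposed is 1.47 times that among the unexposed.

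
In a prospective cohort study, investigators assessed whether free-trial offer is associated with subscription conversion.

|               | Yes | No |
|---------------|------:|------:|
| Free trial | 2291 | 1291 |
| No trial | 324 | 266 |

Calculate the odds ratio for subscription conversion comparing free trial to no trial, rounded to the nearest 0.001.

1.457

Cells: a = 2291, b = 1291, c = 324, d = 266.
OR = (a·d)/(b·c) = (2291 × 266) / (1291 × 324) = 609406 / 418284 = 1.45692
The odds of subscription conversion are about 1.46 times as high in the free trial group.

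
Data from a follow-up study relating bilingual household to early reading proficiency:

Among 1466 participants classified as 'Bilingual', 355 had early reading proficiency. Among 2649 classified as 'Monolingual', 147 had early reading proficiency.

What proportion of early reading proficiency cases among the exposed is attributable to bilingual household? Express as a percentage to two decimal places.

77.08

From the description: a = 355, b = 1111, c = 147, d = 2502.
Risk in exposed = 355/1466 = 0.24216; risk in unexposed = 147/2649 = 0.05549.
RR = 0.24216/0.05549 = 4.36374
AR% = (RR − 1)/RR × 100 = (4.36374 − 1)/4.36374 × 100 = 77.0839%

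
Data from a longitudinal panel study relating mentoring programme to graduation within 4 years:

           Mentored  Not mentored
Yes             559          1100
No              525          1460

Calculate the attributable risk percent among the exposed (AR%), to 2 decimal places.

16.68

Reading the table with exposure as columns: a = 559 (Mentored, case), b = 525 (Mentored, non-case), c = 1100 (Not mentored, case), d = 1460.
Risk in exposed = 559/1084 = 0.51568; risk in unexposed = 1100/2560 = 0.42969.
RR = 0.51568/0.42969 = 1.20013
AR% = (RR − 1)/RR × 100 = (1.20013 − 1)/1.20013 × 100 = 16.6760%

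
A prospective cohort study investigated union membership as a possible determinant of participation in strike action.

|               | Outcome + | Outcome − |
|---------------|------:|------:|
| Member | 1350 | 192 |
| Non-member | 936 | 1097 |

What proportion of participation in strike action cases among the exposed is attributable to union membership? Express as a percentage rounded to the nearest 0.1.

47.4

Cells: a = 1350, b = 192, c = 936, d = 1097.
Risk in exposed = 1350/1542 = 0.87549; risk in unexposed = 936/2033 = 0.46040.
RR = 0.87549/0.46040 = 1.90156
AR% = (RR − 1)/RR × 100 = (1.90156 − 1)/1.90156 × 100 = 47.4117%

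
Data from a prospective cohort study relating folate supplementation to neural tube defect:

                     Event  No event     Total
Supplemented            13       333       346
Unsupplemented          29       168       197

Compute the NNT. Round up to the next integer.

10

Risk in treated group = 13/346 = 0.03757; risk in control = 29/197 = 0.14721.
Absolute risk reduction = 0.14721 − 0.03757 = 0.10964
NNT = 1 / ARR = 1 / 0.10964 = 9.121 → round up → 10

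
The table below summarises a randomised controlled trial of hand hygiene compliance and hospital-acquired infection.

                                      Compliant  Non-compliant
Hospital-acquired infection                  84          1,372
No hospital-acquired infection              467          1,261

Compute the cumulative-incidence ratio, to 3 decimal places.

0.293

Reading the table with exposure as columns: a = 84 (Compliant, case), b = 467 (Compliant, non-case), c = 1372 (Non-compliant, case), d = 1261.
Risk in exposed = 84/551 = 0.15245; risk in unexposed = 1372/2633 = 0.52108.
RR = 0.15245 / 0.52108 = 0.29257
The risk is 71% lower among the exposed than among the unexposed.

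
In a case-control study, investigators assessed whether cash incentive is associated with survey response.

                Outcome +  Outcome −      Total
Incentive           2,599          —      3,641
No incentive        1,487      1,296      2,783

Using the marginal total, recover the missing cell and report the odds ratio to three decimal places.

2.174

The missing cell is in the exposed row: 3641 − 2599 = 1042.
So a = 2599, b = 1042, c = 1487, d = 1296.
OR = (a·d)/(b·c) = (2599 × 1296) / (1042 × 1487) = 3368304 / 1549454 = 2.17387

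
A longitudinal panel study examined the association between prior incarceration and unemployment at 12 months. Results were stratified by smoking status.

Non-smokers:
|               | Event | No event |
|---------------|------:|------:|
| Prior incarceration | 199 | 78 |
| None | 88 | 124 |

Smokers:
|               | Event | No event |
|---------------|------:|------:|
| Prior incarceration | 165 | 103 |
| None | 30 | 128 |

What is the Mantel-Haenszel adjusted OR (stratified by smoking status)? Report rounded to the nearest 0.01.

OR_MH = Σ(aᵢdᵢ/nᵢ) / Σ(bᵢcᵢ/nᵢ), where nᵢ is the stratum total.
Stratum 1 (Non-smokers): n = 489; a·d/n = 199·124/489 = 50.4622; b·c/n = 78·88/489 = 14.0368
Stratum 2 (Smokers): n = 426; a·d/n = 165·128/426 = 49.5775; b·c/n = 103·30/426 = 7.2535
OR_MH = (50.4622 + 49.5775) / (14.0368 + 7.2535) = 100.0396 / 21.2903 = 4.69883

4.70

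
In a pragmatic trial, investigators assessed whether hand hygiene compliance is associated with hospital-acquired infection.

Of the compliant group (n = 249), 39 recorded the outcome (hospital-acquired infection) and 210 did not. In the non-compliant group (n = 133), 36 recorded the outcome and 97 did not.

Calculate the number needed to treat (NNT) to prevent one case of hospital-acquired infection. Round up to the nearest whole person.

9

Risk in treated group = 39/249 = 0.15663; risk in control = 36/133 = 0.27068.
Absolute risk reduction = 0.27068 − 0.15663 = 0.11405
NNT = 1 / ARR = 1 / 0.11405 = 8.768 → round up → 9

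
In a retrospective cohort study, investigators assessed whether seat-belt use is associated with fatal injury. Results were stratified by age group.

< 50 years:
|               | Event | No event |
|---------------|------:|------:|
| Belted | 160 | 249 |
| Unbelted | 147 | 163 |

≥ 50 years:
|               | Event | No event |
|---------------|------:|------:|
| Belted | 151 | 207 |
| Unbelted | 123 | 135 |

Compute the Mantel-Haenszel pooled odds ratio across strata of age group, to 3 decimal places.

OR_MH = Σ(aᵢdᵢ/nᵢ) / Σ(bᵢcᵢ/nᵢ), where nᵢ is the stratum total.
Stratum 1 (< 50 years): n = 719; a·d/n = 160·163/719 = 36.2726; b·c/n = 249·147/719 = 50.9082
Stratum 2 (≥ 50 years): n = 616; a·d/n = 151·135/616 = 33.0925; b·c/n = 207·123/616 = 41.3328
OR_MH = (36.2726 + 33.0925) / (50.9082 + 41.3328) = 69.3651 / 92.2410 = 0.75200

0.752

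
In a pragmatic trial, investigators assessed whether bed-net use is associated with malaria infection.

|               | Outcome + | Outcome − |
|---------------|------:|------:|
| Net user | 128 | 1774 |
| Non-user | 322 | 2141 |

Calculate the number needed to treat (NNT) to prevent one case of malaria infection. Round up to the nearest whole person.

Risk in treated group = 128/1902 = 0.06730; risk in control = 322/2463 = 0.13073.
Absolute risk reduction = 0.13073 − 0.06730 = 0.06344
NNT = 1 / ARR = 1 / 0.06344 = 15.764 → round up → 16

16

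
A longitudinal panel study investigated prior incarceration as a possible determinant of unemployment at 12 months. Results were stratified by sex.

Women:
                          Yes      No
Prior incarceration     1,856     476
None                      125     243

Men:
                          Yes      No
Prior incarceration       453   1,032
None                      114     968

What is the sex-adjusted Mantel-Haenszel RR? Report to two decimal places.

2.55

RR_MH = Σ(aᵢ·n₀ᵢ/nᵢ) / Σ(cᵢ·n₁ᵢ/nᵢ), with n₁ᵢ = aᵢ+bᵢ (exposed), n₀ᵢ = cᵢ+dᵢ (unexposed), nᵢ = n₁ᵢ+n₀ᵢ.
Stratum 1 (Women): n₁ = 2332, n₀ = 368, n = 2700; a·n₀/n = 1856·368/2700 = 252.9659; c·n₁/n = 125·2332/2700 = 107.9630
Stratum 2 (Men): n₁ = 1485, n₀ = 1082, n = 2567; a·n₀/n = 453·1082/2567 = 190.9412; c·n₁/n = 114·1485/2567 = 65.9486
RR_MH = (252.9659 + 190.9412) / (107.9630 + 65.9486) = 443.9071 / 173.9115 = 2.55249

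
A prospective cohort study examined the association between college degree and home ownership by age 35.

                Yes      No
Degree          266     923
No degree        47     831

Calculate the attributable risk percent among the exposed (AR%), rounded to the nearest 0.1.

Cells: a = 266, b = 923, c = 47, d = 831.
Risk in exposed = 266/1189 = 0.22372; risk in unexposed = 47/878 = 0.05353.
RR = 0.22372/0.05353 = 4.17923
AR% = (RR − 1)/RR × 100 = (4.17923 − 1)/4.17923 × 100 = 76.0722%

76.1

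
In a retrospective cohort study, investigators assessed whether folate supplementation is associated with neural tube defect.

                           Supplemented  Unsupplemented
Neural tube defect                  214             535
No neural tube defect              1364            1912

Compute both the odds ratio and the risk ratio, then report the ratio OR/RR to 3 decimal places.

Reading the table with exposure as columns: a = 214 (Supplemented, case), b = 1364 (Supplemented, non-case), c = 535 (Unsupplemented, case), d = 1912.
OR = (214·1912)/(1364·535) = 409168/729740 = 0.56070
Risk in exposed = 214/1578 = 0.13561; risk in unexposed = 535/2447 = 0.21864; RR = 0.62028
OR/RR = 0.56070 / 0.62028 = 0.90395
The outcome is not rare, so the OR lies further from 1 than the RR.

0.904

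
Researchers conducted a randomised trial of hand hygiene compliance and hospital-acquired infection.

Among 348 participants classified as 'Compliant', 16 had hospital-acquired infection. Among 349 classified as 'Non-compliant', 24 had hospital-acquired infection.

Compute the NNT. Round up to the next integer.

Risk in treated group = 16/348 = 0.04598; risk in control = 24/349 = 0.06877.
Absolute risk reduction = 0.06877 − 0.04598 = 0.02279
NNT = 1 / ARR = 1 / 0.02279 = 43.877 → round up → 44

44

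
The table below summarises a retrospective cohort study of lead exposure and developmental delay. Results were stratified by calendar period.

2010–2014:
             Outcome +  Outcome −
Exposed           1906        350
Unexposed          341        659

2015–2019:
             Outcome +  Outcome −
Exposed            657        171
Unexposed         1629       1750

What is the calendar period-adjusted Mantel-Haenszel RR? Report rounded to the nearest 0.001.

1.999

RR_MH = Σ(aᵢ·n₀ᵢ/nᵢ) / Σ(cᵢ·n₁ᵢ/nᵢ), with n₁ᵢ = aᵢ+bᵢ (exposed), n₀ᵢ = cᵢ+dᵢ (unexposed), nᵢ = n₁ᵢ+n₀ᵢ.
Stratum 1 (2010–2014): n₁ = 2256, n₀ = 1000, n = 3256; a·n₀/n = 1906·1000/3256 = 585.3808; c·n₁/n = 341·2256/3256 = 236.2703
Stratum 2 (2015–2019): n₁ = 828, n₀ = 3379, n = 4207; a·n₀/n = 657·3379/4207 = 527.6927; c·n₁/n = 1629·828/4207 = 320.6114
RR_MH = (585.3808 + 527.6927) / (236.2703 + 320.6114) = 1113.0735 / 556.8816 = 1.99876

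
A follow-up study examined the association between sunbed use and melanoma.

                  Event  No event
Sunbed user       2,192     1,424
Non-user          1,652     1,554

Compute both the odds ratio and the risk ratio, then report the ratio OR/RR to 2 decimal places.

1.23

Cells: a = 2192, b = 1424, c = 1652, d = 1554.
OR = (2192·1554)/(1424·1652) = 3406368/2352448 = 1.44801
Risk in exposed = 2192/3616 = 0.60619; risk in unexposed = 1652/3206 = 0.51528; RR = 1.17643
OR/RR = 1.44801 / 1.17643 = 1.23085
The outcome is not rare, so the OR lies further from 1 than the RR.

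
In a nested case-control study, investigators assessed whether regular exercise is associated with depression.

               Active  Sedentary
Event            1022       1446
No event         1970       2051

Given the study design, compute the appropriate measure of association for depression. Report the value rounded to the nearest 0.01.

0.74

Reading the table with exposure as columns: a = 1022 (Active, case), b = 1970 (Active, non-case), c = 1446 (Sedentary, case), d = 2051.
This is a nested case-control study: participants were sampled on outcome status, so risks in the source population cannot be estimated directly — relative risk is not valid here. The odds ratio is the appropriate measure.
OR = (a·d)/(b·c) = (1022 × 2051) / (1970 × 1446) = 2096122 / 2848620 = 0.73584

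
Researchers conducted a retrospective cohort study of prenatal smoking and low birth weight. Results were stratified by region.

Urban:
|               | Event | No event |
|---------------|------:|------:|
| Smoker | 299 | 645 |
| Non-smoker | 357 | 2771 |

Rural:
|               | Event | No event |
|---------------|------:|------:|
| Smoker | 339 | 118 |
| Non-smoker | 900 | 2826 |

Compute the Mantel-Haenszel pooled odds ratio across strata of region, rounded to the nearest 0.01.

OR_MH = Σ(aᵢdᵢ/nᵢ) / Σ(bᵢcᵢ/nᵢ), where nᵢ is the stratum total.
Stratum 1 (Urban): n = 4072; a·d/n = 299·2771/4072 = 203.4698; b·c/n = 645·357/4072 = 56.5484
Stratum 2 (Rural): n = 4183; a·d/n = 339·2826/4183 = 229.0256; b·c/n = 118·900/4183 = 25.3885
OR_MH = (203.4698 + 229.0256) / (56.5484 + 25.3885) = 432.4954 / 81.9369 = 5.27840

5.28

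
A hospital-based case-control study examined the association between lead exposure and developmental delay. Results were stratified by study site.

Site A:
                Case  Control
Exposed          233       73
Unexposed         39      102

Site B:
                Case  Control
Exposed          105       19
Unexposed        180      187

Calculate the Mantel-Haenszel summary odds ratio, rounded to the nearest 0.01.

6.99

OR_MH = Σ(aᵢdᵢ/nᵢ) / Σ(bᵢcᵢ/nᵢ), where nᵢ is the stratum total.
Stratum 1 (Site A): n = 447; a·d/n = 233·102/447 = 53.1678; b·c/n = 73·39/447 = 6.3691
Stratum 2 (Site B): n = 491; a·d/n = 105·187/491 = 39.9898; b·c/n = 19·180/491 = 6.9654
OR_MH = (53.1678 + 39.9898) / (6.3691 + 6.9654) = 93.1576 / 13.3345 = 6.98621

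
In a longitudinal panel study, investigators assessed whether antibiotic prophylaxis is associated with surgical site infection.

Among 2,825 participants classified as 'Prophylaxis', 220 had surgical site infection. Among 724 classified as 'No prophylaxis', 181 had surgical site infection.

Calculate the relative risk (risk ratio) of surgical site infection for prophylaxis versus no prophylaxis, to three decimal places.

From the description: a = 220, b = 2605, c = 181, d = 543.
Risk in exposed = 220/2825 = 0.07788; risk in unexposed = 181/724 = 0.25000.
RR = 0.07788 / 0.25000 = 0.31150
The risk is 69% lower among the exposed than among the unexposed.

0.312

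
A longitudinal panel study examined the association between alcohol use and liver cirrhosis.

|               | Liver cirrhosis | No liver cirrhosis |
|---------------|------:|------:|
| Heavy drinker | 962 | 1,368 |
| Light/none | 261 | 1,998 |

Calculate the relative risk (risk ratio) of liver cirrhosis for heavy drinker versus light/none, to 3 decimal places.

Cells: a = 962, b = 1368, c = 261, d = 1998.
Risk in exposed = 962/2330 = 0.41288; risk in unexposed = 261/2259 = 0.11554.
RR = 0.41288 / 0.11554 = 3.57351
The risk among the exposed is 3.57 times that among the unexposed.

3.574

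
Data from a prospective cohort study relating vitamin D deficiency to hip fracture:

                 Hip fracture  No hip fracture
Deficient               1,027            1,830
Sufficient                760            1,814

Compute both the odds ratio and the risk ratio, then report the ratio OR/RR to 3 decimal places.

1.100

Cells: a = 1027, b = 1830, c = 760, d = 1814.
OR = (1027·1814)/(1830·760) = 1862978/1390800 = 1.33950
Risk in exposed = 1027/2857 = 0.35947; risk in unexposed = 760/2574 = 0.29526; RR = 1.21746
OR/RR = 1.33950 / 1.21746 = 1.10024
The outcome is not rare, so the OR lies further from 1 than the RR.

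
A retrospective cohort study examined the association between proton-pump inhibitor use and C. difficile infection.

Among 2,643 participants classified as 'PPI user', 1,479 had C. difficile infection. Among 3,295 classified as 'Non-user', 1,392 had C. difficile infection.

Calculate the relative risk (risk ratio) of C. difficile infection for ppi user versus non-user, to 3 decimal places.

From the description: a = 1479, b = 1164, c = 1392, d = 1903.
Risk in exposed = 1479/2643 = 0.55959; risk in unexposed = 1392/3295 = 0.42246.
RR = 0.55959 / 0.42246 = 1.32461
The risk among the exposed is 1.32 times that among the unexposed.

1.325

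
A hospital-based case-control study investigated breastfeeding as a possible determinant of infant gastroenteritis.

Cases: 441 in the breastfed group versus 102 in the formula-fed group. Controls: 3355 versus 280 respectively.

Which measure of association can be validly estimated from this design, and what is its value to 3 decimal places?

0.361

From the description: a = 441, b = 3355, c = 102, d = 280.
This is a hospital-based case-control study: participants were sampled on outcome status, so risks in the source population cannot be estimated directly — relative risk is not valid here. The odds ratio is the appropriate measure.
OR = (a·d)/(b·c) = (441 × 280) / (3355 × 102) = 123480 / 342210 = 0.36083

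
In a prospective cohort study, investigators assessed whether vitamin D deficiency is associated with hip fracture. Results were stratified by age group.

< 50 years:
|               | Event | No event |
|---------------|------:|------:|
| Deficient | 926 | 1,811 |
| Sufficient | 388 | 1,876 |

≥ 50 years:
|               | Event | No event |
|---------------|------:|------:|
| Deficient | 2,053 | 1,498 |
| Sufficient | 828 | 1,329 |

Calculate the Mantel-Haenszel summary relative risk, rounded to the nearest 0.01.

1.64

RR_MH = Σ(aᵢ·n₀ᵢ/nᵢ) / Σ(cᵢ·n₁ᵢ/nᵢ), with n₁ᵢ = aᵢ+bᵢ (exposed), n₀ᵢ = cᵢ+dᵢ (unexposed), nᵢ = n₁ᵢ+n₀ᵢ.
Stratum 1 (< 50 years): n₁ = 2737, n₀ = 2264, n = 5001; a·n₀/n = 926·2264/5001 = 419.2090; c·n₁/n = 388·2737/5001 = 212.3487
Stratum 2 (≥ 50 years): n₁ = 3551, n₀ = 2157, n = 5708; a·n₀/n = 2053·2157/5708 = 775.8096; c·n₁/n = 828·3551/5708 = 515.1065
RR_MH = (419.2090 + 775.8096) / (212.3487 + 515.1065) = 1195.0185 / 727.4552 = 1.64274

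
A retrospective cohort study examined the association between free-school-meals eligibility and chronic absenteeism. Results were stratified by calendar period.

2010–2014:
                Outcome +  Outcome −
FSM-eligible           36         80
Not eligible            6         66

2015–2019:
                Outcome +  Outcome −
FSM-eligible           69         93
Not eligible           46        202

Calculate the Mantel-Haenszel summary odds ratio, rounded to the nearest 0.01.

3.59

OR_MH = Σ(aᵢdᵢ/nᵢ) / Σ(bᵢcᵢ/nᵢ), where nᵢ is the stratum total.
Stratum 1 (2010–2014): n = 188; a·d/n = 36·66/188 = 12.6383; b·c/n = 80·6/188 = 2.5532
Stratum 2 (2015–2019): n = 410; a·d/n = 69·202/410 = 33.9951; b·c/n = 93·46/410 = 10.4341
OR_MH = (12.6383 + 33.9951) / (2.5532 + 10.4341) = 46.6334 / 12.9873 = 3.59068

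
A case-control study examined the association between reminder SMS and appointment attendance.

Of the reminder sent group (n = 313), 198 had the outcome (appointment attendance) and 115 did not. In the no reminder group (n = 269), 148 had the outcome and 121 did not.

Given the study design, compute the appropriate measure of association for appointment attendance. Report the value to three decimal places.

1.408

From the description: a = 198, b = 115, c = 148, d = 121.
This is a case-control study: participants were sampled on outcome status, so risks in the source population cannot be estimated directly — relative risk is not valid here. The odds ratio is the appropriate measure.
OR = (a·d)/(b·c) = (198 × 121) / (115 × 148) = 23958 / 17020 = 1.40764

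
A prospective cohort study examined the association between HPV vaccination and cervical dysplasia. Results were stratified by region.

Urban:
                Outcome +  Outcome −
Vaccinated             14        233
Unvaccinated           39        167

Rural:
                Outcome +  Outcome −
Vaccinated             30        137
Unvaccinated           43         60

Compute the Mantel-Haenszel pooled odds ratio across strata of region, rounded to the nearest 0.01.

0.28

OR_MH = Σ(aᵢdᵢ/nᵢ) / Σ(bᵢcᵢ/nᵢ), where nᵢ is the stratum total.
Stratum 1 (Urban): n = 453; a·d/n = 14·167/453 = 5.1611; b·c/n = 233·39/453 = 20.0596
Stratum 2 (Rural): n = 270; a·d/n = 30·60/270 = 6.6667; b·c/n = 137·43/270 = 21.8185
OR_MH = (5.1611 + 6.6667) / (20.0596 + 21.8185) = 11.8278 / 41.8781 = 0.28243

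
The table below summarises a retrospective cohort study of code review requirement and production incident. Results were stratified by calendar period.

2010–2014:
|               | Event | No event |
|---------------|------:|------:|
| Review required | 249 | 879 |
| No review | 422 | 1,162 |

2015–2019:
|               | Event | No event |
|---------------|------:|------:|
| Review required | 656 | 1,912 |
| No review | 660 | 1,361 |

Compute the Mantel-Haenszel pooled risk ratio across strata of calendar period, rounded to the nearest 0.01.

RR_MH = Σ(aᵢ·n₀ᵢ/nᵢ) / Σ(cᵢ·n₁ᵢ/nᵢ), with n₁ᵢ = aᵢ+bᵢ (exposed), n₀ᵢ = cᵢ+dᵢ (unexposed), nᵢ = n₁ᵢ+n₀ᵢ.
Stratum 1 (2010–2014): n₁ = 1128, n₀ = 1584, n = 2712; a·n₀/n = 249·1584/2712 = 145.4336; c·n₁/n = 422·1128/2712 = 175.5221
Stratum 2 (2015–2019): n₁ = 2568, n₀ = 2021, n = 4589; a·n₀/n = 656·2021/4589 = 288.9030; c·n₁/n = 660·2568/4589 = 369.3354
RR_MH = (145.4336 + 288.9030) / (175.5221 + 369.3354) = 434.3367 / 544.8575 = 0.79716

0.80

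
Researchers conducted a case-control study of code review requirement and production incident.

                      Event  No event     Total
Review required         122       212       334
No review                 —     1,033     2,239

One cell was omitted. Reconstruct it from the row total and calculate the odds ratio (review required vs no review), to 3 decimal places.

0.493

The missing cell is in the unexposed row: 2239 − 1033 = 1206.
So a = 122, b = 212, c = 1206, d = 1033.
OR = (a·d)/(b·c) = (122 × 1033) / (212 × 1206) = 126026 / 255672 = 0.49292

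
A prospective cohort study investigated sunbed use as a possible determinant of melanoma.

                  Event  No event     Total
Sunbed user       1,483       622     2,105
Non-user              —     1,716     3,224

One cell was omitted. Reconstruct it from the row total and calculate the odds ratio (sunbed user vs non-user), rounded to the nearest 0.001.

The missing cell is in the unexposed row: 3224 − 1716 = 1508.
So a = 1483, b = 622, c = 1508, d = 1716.
OR = (a·d)/(b·c) = (1483 × 1716) / (622 × 1508) = 2544828 / 937976 = 2.71311

2.713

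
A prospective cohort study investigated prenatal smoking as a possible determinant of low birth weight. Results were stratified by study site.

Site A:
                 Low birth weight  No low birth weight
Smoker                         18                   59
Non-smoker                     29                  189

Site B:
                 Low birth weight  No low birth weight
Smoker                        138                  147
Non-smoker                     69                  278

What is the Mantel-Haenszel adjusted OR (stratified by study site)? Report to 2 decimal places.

3.31

OR_MH = Σ(aᵢdᵢ/nᵢ) / Σ(bᵢcᵢ/nᵢ), where nᵢ is the stratum total.
Stratum 1 (Site A): n = 295; a·d/n = 18·189/295 = 11.5322; b·c/n = 59·29/295 = 5.8000
Stratum 2 (Site B): n = 632; a·d/n = 138·278/632 = 60.7025; b·c/n = 147·69/632 = 16.0491
OR_MH = (11.5322 + 60.7025) / (5.8000 + 16.0491) = 72.2347 / 21.8491 = 3.30608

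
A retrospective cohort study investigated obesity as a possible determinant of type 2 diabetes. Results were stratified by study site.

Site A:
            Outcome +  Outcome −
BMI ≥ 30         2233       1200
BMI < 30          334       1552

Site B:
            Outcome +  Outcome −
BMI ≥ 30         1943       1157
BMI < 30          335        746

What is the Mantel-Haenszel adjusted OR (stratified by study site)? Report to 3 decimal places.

5.940

OR_MH = Σ(aᵢdᵢ/nᵢ) / Σ(bᵢcᵢ/nᵢ), where nᵢ is the stratum total.
Stratum 1 (Site A): n = 5319; a·d/n = 2233·1552/5319 = 651.5541; b·c/n = 1200·334/5319 = 75.3525
Stratum 2 (Site B): n = 4181; a·d/n = 1943·746/4181 = 346.6821; b·c/n = 1157·335/4181 = 92.7039
OR_MH = (651.5541 + 346.6821) / (75.3525 + 92.7039) = 998.2362 / 168.0564 = 5.93989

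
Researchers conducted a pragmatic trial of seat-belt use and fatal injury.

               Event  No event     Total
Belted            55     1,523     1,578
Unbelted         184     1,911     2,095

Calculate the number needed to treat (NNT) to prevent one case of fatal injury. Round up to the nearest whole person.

19

Risk in treated group = 55/1578 = 0.03485; risk in control = 184/2095 = 0.08783.
Absolute risk reduction = 0.08783 − 0.03485 = 0.05297
NNT = 1 / ARR = 1 / 0.05297 = 18.877 → round up → 19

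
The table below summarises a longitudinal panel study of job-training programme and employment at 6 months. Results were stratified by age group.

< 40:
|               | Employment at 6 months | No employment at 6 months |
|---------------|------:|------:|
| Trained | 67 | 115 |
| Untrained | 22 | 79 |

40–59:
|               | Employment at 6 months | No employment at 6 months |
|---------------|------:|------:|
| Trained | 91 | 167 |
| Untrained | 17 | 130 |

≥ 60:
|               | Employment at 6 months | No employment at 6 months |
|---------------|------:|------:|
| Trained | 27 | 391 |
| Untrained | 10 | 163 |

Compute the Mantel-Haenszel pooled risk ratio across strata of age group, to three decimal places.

RR_MH = Σ(aᵢ·n₀ᵢ/nᵢ) / Σ(cᵢ·n₁ᵢ/nᵢ), with n₁ᵢ = aᵢ+bᵢ (exposed), n₀ᵢ = cᵢ+dᵢ (unexposed), nᵢ = n₁ᵢ+n₀ᵢ.
Stratum 1 (< 40): n₁ = 182, n₀ = 101, n = 283; a·n₀/n = 67·101/283 = 23.9117; c·n₁/n = 22·182/283 = 14.1484
Stratum 2 (40–59): n₁ = 258, n₀ = 147, n = 405; a·n₀/n = 91·147/405 = 33.0296; c·n₁/n = 17·258/405 = 10.8296
Stratum 3 (≥ 60): n₁ = 418, n₀ = 173, n = 591; a·n₀/n = 27·173/591 = 7.9036; c·n₁/n = 10·418/591 = 7.0728
RR_MH = (23.9117 + 33.0296 + 7.9036) / (14.1484 + 10.8296 + 7.0728) = 64.8448 / 32.0508 = 2.02319

2.023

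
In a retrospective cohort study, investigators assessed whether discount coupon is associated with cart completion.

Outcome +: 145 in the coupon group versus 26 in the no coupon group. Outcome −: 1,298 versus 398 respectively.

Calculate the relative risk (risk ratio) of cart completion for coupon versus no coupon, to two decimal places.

From the description: a = 145, b = 1298, c = 26, d = 398.
Risk in exposed = 145/1443 = 0.10049; risk in unexposed = 26/424 = 0.06132.
RR = 0.10049 / 0.06132 = 1.63868
The risk among the exposed is 1.64 times that among the unexposed.

1.64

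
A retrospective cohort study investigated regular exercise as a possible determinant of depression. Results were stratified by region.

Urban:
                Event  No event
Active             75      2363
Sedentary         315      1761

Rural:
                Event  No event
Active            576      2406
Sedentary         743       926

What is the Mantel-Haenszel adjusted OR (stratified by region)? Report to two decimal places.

0.26

OR_MH = Σ(aᵢdᵢ/nᵢ) / Σ(bᵢcᵢ/nᵢ), where nᵢ is the stratum total.
Stratum 1 (Urban): n = 4514; a·d/n = 75·1761/4514 = 29.2590; b·c/n = 2363·315/4514 = 164.8970
Stratum 2 (Rural): n = 4651; a·d/n = 576·926/4651 = 114.6799; b·c/n = 2406·743/4651 = 384.3599
OR_MH = (29.2590 + 114.6799) / (164.8970 + 384.3599) = 143.9388 / 549.2569 = 0.26206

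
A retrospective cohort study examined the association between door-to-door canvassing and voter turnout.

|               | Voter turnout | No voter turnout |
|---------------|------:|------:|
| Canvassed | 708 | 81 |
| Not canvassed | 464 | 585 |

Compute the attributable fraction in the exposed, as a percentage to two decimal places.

Cells: a = 708, b = 81, c = 464, d = 585.
Risk in exposed = 708/789 = 0.89734; risk in unexposed = 464/1049 = 0.44233.
RR = 0.89734/0.44233 = 2.02868
AR% = (RR − 1)/RR × 100 = (2.02868 − 1)/2.02868 × 100 = 50.7069%

50.71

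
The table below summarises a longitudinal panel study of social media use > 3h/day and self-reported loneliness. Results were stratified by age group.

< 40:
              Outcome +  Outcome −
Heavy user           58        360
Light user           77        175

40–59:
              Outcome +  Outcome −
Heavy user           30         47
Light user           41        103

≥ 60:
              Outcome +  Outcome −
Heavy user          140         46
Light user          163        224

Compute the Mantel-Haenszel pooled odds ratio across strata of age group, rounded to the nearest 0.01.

1.33

OR_MH = Σ(aᵢdᵢ/nᵢ) / Σ(bᵢcᵢ/nᵢ), where nᵢ is the stratum total.
Stratum 1 (< 40): n = 670; a·d/n = 58·175/670 = 15.1493; b·c/n = 360·77/670 = 41.3731
Stratum 2 (40–59): n = 221; a·d/n = 30·103/221 = 13.9819; b·c/n = 47·41/221 = 8.7195
Stratum 3 (≥ 60): n = 573; a·d/n = 140·224/573 = 54.7295; b·c/n = 46·163/573 = 13.0855
OR_MH = (15.1493 + 13.9819 + 54.7295) / (41.3731 + 8.7195 + 13.0855) = 83.8606 / 63.1781 = 1.32737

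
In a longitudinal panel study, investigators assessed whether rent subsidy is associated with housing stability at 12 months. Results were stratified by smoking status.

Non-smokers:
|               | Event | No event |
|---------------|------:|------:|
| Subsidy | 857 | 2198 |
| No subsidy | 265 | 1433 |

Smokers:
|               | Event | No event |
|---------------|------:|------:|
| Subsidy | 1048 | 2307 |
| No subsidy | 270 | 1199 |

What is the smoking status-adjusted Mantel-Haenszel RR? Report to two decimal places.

1.75

RR_MH = Σ(aᵢ·n₀ᵢ/nᵢ) / Σ(cᵢ·n₁ᵢ/nᵢ), with n₁ᵢ = aᵢ+bᵢ (exposed), n₀ᵢ = cᵢ+dᵢ (unexposed), nᵢ = n₁ᵢ+n₀ᵢ.
Stratum 1 (Non-smokers): n₁ = 3055, n₀ = 1698, n = 4753; a·n₀/n = 857·1698/4753 = 306.1616; c·n₁/n = 265·3055/4753 = 170.3293
Stratum 2 (Smokers): n₁ = 3355, n₀ = 1469, n = 4824; a·n₀/n = 1048·1469/4824 = 319.1360; c·n₁/n = 270·3355/4824 = 187.7799
RR_MH = (306.1616 + 319.1360) / (170.3293 + 187.7799) = 625.2976 / 358.1091 = 1.74611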